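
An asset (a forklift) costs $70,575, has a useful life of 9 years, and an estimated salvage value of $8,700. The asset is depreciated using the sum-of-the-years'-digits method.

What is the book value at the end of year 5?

Depreciable base = $70,575 − $8,700 = $61,875.
Sum of the years' digits = 9+8+7+6+5+4+3+2+1 = 45.
Year 1: $61,875 × 9/45 = $12,375. Book value $58,200.
Year 2: $61,875 × 8/45 = $11,000. Book value $47,200.
Year 3: $61,875 × 7/45 = $9,625. Book value $37,575.
Year 4: $61,875 × 6/45 = $8,250. Book value $29,325.
Year 5: $61,875 × 5/45 = $6,875. Book value $22,450.

$22,450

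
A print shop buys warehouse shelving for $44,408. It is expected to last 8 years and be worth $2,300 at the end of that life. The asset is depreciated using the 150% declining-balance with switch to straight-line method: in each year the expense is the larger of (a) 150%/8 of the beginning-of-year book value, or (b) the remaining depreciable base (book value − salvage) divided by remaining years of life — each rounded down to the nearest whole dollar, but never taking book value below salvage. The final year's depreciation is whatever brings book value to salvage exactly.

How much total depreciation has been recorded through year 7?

$37,844

Depreciable base = $44,408 − $2,300 = $42,108.
Year 1: DB = ⌊$44,408 × 150%/8⌋ = $8,326; SL = ⌊$42,108/8⌋ = $5,263 → take DB $8,326. Book value $36,082.
Year 2: DB = ⌊$36,082 × 150%/8⌋ = $6,765; SL = ⌊$33,782/7⌋ = $4,826 → take DB $6,765. Book value $29,317.
Year 3: DB = ⌊$29,317 × 150%/8⌋ = $5,496; SL = ⌊$27,017/6⌋ = $4,502 → take DB $5,496. Book value $23,821.
Year 4: DB = ⌊$23,821 × 150%/8⌋ = $4,466; SL = ⌊$21,521/5⌋ = $4,304 → take DB $4,466. Book value $19,355.
Year 5: DB = ⌊$19,355 × 150%/8⌋ = $3,629; SL = ⌊$17,055/4⌋ = $4,263 → take SL $4,263. Book value $15,092.
Year 6: DB = ⌊$15,092 × 150%/8⌋ = $2,829; SL = ⌊$12,792/3⌋ = $4,264 → take SL $4,264. Book value $10,828.
Year 7: DB = ⌊$10,828 × 150%/8⌋ = $2,030; SL = ⌊$8,528/2⌋ = $4,264 → take SL $4,264. Book value $6,564.
Accumulated through year 7 = $44,408 − $6,564 = $37,844.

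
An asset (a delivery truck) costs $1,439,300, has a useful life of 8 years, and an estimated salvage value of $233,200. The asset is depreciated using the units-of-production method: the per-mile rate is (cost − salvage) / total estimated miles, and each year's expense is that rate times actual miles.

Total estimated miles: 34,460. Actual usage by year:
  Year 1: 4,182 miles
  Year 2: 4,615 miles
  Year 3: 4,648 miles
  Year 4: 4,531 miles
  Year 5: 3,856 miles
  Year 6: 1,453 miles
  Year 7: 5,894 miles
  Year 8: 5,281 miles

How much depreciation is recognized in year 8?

Depreciable base = $1,439,300 − $233,200 = $1,206,100.
Rate = $1,206,100 / 34,460 miles = $35 per mile.
Year 1: 4,182 × $35 = $146,370. Book value $1,292,930.
Year 2: 4,615 × $35 = $161,525. Book value $1,131,405.
Year 3: 4,648 × $35 = $162,680. Book value $968,725.
Year 4: 4,531 × $35 = $158,585. Book value $810,140.
Year 5: 3,856 × $35 = $134,960. Book value $675,180.
Year 6: 1,453 × $35 = $50,855. Book value $624,325.
Year 7: 5,894 × $35 = $206,290. Book value $418,035.
Year 8: 5,281 × $35 = $184,835. Book value $233,200.

$184,835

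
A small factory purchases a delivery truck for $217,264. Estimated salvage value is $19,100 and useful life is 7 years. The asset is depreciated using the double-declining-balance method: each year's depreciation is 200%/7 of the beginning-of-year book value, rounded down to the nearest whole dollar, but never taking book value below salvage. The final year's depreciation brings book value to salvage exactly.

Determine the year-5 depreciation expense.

$16,159

Depreciable base = $217,264 − $19,100 = $198,164.
Year 1: ⌊$217,264 × 200%/7⌋ = $62,075. Book value $155,189.
Year 2: ⌊$155,189 × 200%/7⌋ = $44,339. Book value $110,850.
Year 3: ⌊$110,850 × 200%/7⌋ = $31,671. Book value $79,179.
Year 4: ⌊$79,179 × 200%/7⌋ = $22,622. Book value $56,557.
Year 5: ⌊$56,557 × 200%/7⌋ = $16,159. Book value $40,398.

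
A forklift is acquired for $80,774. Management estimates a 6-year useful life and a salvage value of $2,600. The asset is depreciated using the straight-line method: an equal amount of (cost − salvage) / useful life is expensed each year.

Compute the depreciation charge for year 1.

$13,029

Depreciable base = $80,774 − $2,600 = $78,174.
Annual expense = $78,174 / 6 = $13,029.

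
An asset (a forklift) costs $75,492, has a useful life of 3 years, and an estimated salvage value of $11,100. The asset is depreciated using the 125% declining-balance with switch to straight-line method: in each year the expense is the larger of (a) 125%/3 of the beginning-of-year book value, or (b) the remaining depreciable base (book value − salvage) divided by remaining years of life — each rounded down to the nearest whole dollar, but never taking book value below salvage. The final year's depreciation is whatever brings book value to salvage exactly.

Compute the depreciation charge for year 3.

$14,589

Depreciable base = $75,492 − $11,100 = $64,392.
Year 1: DB = ⌊$75,492 × 125%/3⌋ = $31,455; SL = ⌊$64,392/3⌋ = $21,464 → take DB $31,455. Book value $44,037.
Year 2: DB = ⌊$44,037 × 125%/3⌋ = $18,348; SL = ⌊$32,937/2⌋ = $16,468 → take DB $18,348. Book value $25,689.
Year 3 (final): $25,689 − $11,100 = $14,589. Book value $11,100.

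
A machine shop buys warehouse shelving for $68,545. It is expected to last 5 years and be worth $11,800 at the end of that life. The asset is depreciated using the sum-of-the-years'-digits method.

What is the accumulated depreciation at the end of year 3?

$45,396

Depreciable base = $68,545 − $11,800 = $56,745.
Sum of the years' digits = 5+4+3+2+1 = 15.
Year 1: $56,745 × 5/15 = $18,915. Book value $49,630.
Year 2: $56,745 × 4/15 = $15,132. Book value $34,498.
Year 3: $56,745 × 3/15 = $11,349. Book value $23,149.
Accumulated through year 3 = $68,545 − $23,149 = $45,396.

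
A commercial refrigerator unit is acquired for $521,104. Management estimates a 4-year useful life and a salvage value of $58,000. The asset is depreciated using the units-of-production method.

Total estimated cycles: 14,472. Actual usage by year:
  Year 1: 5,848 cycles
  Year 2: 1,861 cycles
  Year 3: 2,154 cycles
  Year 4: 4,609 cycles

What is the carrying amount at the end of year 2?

Depreciable base = $521,104 − $58,000 = $463,104.
Rate = $463,104 / 14,472 cycles = $32 per cycle.
Year 1: 5,848 × $32 = $187,136. Book value $333,968.
Year 2: 1,861 × $32 = $59,552. Book value $274,416.

$274,416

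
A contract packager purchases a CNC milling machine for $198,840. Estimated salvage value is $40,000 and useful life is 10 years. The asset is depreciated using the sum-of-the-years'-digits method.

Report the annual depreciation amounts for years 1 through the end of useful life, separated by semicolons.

Depreciable base = $198,840 − $40,000 = $158,840.
Sum of the years' digits = 10+9+8+7+6+5+4+3+2+1 = 55.
Year 1: $158,840 × 10/55 = $28,880. Book value $169,960.
Year 2: $158,840 × 9/55 = $25,992. Book value $143,968.
Year 3: $158,840 × 8/55 = $23,104. Book value $120,864.
Year 4: $158,840 × 7/55 = $20,216. Book value $100,648.
Year 5: $158,840 × 6/55 = $17,328. Book value $83,320.
Year 6: $158,840 × 5/55 = $14,440. Book value $68,880.
Year 7: $158,840 × 4/55 = $11,552. Book value $57,328.
Year 8: $158,840 × 3/55 = $8,664. Book value $48,664.
Year 9: $158,840 × 2/55 = $5,776. Book value $42,888.
Year 10: $158,840 × 1/55 = $2,888. Book value $40,000.

$28,880; $25,992; $23,104; $20,216; $17,328; $14,440; $11,552; $8,664; $5,776; $2,888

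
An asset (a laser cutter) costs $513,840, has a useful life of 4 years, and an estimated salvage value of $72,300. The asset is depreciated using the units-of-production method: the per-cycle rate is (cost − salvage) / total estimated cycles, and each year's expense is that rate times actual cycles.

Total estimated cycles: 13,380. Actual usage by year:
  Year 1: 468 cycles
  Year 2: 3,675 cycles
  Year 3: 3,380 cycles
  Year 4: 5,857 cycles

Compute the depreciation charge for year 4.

$193,281

Depreciable base = $513,840 − $72,300 = $441,540.
Rate = $441,540 / 13,380 cycles = $33 per cycle.
Year 1: 468 × $33 = $15,444. Book value $498,396.
Year 2: 3,675 × $33 = $121,275. Book value $377,121.
Year 3: 3,380 × $33 = $111,540. Book value $265,581.
Year 4: 5,857 × $33 = $193,281. Book value $72,300.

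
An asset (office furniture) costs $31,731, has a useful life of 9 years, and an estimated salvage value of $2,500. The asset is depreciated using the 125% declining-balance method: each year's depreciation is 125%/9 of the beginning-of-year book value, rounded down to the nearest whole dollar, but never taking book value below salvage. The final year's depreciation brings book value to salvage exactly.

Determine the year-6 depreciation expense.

Depreciable base = $31,731 − $2,500 = $29,231.
Year 1: ⌊$31,731 × 125%/9⌋ = $4,407. Book value $27,324.
Year 2: ⌊$27,324 × 125%/9⌋ = $3,795. Book value $23,529.
Year 3: ⌊$23,529 × 125%/9⌋ = $3,267. Book value $20,262.
Year 4: ⌊$20,262 × 125%/9⌋ = $2,814. Book value $17,448.
Year 5: ⌊$17,448 × 125%/9⌋ = $2,423. Book value $15,025.
Year 6: ⌊$15,025 × 125%/9⌋ = $2,086. Book value $12,939.

$2,086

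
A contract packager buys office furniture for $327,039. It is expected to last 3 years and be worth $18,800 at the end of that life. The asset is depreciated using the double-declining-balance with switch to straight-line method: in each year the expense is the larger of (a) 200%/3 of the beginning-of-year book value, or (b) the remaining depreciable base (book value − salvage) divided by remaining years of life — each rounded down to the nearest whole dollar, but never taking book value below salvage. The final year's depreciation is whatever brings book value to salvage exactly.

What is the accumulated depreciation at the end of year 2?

Depreciable base = $327,039 − $18,800 = $308,239.
Year 1: DB = ⌊$327,039 × 200%/3⌋ = $218,026; SL = ⌊$308,239/3⌋ = $102,746 → take DB $218,026. Book value $109,013.
Year 2: DB = ⌊$109,013 × 200%/3⌋ = $72,675; SL = ⌊$90,213/2⌋ = $45,106 → take DB $72,675. Book value $36,338.
Accumulated through year 2 = $327,039 − $36,338 = $290,701.

$290,701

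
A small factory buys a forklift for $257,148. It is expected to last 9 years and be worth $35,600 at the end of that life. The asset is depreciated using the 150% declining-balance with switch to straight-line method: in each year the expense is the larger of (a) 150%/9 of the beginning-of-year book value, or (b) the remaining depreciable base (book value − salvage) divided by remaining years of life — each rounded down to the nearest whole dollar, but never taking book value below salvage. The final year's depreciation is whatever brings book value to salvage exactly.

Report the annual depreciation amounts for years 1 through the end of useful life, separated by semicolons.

$42,858; $35,715; $29,762; $24,802; $20,668; $17,223; $16,840; $16,840; $16,840

Depreciable base = $257,148 − $35,600 = $221,548.
Year 1: DB = ⌊$257,148 × 150%/9⌋ = $42,858; SL = ⌊$221,548/9⌋ = $24,616 → take DB $42,858. Book value $214,290.
Year 2: DB = ⌊$214,290 × 150%/9⌋ = $35,715; SL = ⌊$178,690/8⌋ = $22,336 → take DB $35,715. Book value $178,575.
Year 3: DB = ⌊$178,575 × 150%/9⌋ = $29,762; SL = ⌊$142,975/7⌋ = $20,425 → take DB $29,762. Book value $148,813.
Year 4: DB = ⌊$148,813 × 150%/9⌋ = $24,802; SL = ⌊$113,213/6⌋ = $18,868 → take DB $24,802. Book value $124,011.
Year 5: DB = ⌊$124,011 × 150%/9⌋ = $20,668; SL = ⌊$88,411/5⌋ = $17,682 → take DB $20,668. Book value $103,343.
Year 6: DB = ⌊$103,343 × 150%/9⌋ = $17,223; SL = ⌊$67,743/4⌋ = $16,935 → take DB $17,223. Book value $86,120.
Year 7: DB = ⌊$86,120 × 150%/9⌋ = $14,353; SL = ⌊$50,520/3⌋ = $16,840 → take SL $16,840. Book value $69,280.
Year 8: DB = ⌊$69,280 × 150%/9⌋ = $11,546; SL = ⌊$33,680/2⌋ = $16,840 → take SL $16,840. Book value $52,440.
Year 9 (final): $52,440 − $35,600 = $16,840. Book value $35,600.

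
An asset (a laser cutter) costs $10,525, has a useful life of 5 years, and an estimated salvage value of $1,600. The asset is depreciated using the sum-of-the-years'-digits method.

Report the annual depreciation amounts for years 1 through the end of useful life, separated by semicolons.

$2,975; $2,380; $1,785; $1,190; $595

Depreciable base = $10,525 − $1,600 = $8,925.
Sum of the years' digits = 5+4+3+2+1 = 15.
Year 1: $8,925 × 5/15 = $2,975. Book value $7,550.
Year 2: $8,925 × 4/15 = $2,380. Book value $5,170.
Year 3: $8,925 × 3/15 = $1,785. Book value $3,385.
Year 4: $8,925 × 2/15 = $1,190. Book value $2,195.
Year 5: $8,925 × 1/15 = $595. Book value $1,600.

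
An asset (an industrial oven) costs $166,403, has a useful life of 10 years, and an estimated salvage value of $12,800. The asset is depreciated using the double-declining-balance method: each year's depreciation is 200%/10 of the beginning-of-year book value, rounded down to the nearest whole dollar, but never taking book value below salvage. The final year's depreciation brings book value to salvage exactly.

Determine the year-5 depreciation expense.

$13,632

Depreciable base = $166,403 − $12,800 = $153,603.
Year 1: ⌊$166,403 × 200%/10⌋ = $33,280. Book value $133,123.
Year 2: ⌊$133,123 × 200%/10⌋ = $26,624. Book value $106,499.
Year 3: ⌊$106,499 × 200%/10⌋ = $21,299. Book value $85,200.
Year 4: ⌊$85,200 × 200%/10⌋ = $17,040. Book value $68,160.
Year 5: ⌊$68,160 × 200%/10⌋ = $13,632. Book value $54,528.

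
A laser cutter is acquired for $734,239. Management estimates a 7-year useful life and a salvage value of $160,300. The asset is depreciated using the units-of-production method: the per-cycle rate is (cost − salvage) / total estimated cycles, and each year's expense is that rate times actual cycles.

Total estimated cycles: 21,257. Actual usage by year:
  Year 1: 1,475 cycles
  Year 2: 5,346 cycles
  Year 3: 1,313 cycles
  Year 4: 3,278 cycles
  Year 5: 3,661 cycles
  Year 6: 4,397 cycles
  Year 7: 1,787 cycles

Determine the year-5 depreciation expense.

$98,847

Depreciable base = $734,239 − $160,300 = $573,939.
Rate = $573,939 / 21,257 cycles = $27 per cycle.
Year 1: 1,475 × $27 = $39,825. Book value $694,414.
Year 2: 5,346 × $27 = $144,342. Book value $550,072.
Year 3: 1,313 × $27 = $35,451. Book value $514,621.
Year 4: 3,278 × $27 = $88,506. Book value $426,115.
Year 5: 3,661 × $27 = $98,847. Book value $327,268.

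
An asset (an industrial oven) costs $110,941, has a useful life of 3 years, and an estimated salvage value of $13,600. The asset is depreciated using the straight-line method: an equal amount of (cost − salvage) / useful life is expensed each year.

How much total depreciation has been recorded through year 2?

$64,894

Depreciable base = $110,941 − $13,600 = $97,341.
Annual expense = $97,341 / 3 = $32,447.
End of year 1: book value $78,494.
End of year 2: book value $46,047.
Accumulated through year 2 = $110,941 − $46,047 = $64,894.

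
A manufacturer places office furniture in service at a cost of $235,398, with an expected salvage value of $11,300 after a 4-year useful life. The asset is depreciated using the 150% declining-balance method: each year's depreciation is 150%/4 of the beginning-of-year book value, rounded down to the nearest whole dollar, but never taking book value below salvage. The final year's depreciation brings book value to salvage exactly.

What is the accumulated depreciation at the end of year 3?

$177,927

Depreciable base = $235,398 − $11,300 = $224,098.
Year 1: ⌊$235,398 × 150%/4⌋ = $88,274. Book value $147,124.
Year 2: ⌊$147,124 × 150%/4⌋ = $55,171. Book value $91,953.
Year 3: ⌊$91,953 × 150%/4⌋ = $34,482. Book value $57,471.
Accumulated through year 3 = $235,398 − $57,471 = $177,927.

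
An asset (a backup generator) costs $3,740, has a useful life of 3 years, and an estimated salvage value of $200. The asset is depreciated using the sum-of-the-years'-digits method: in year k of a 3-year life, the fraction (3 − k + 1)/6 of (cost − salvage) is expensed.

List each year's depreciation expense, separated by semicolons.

Depreciable base = $3,740 − $200 = $3,540.
Sum of the years' digits = 3+2+1 = 6.
Year 1: $3,540 × 3/6 = $1,770. Book value $1,970.
Year 2: $3,540 × 2/6 = $1,180. Book value $790.
Year 3: $3,540 × 1/6 = $590. Book value $200.

$1,770; $1,180; $590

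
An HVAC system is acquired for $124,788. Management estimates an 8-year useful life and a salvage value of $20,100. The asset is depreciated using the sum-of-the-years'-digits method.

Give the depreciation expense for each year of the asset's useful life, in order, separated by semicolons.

$23,264; $20,356; $17,448; $14,540; $11,632; $8,724; $5,816; $2,908

Depreciable base = $124,788 − $20,100 = $104,688.
Sum of the years' digits = 8+7+6+5+4+3+2+1 = 36.
Year 1: $104,688 × 8/36 = $23,264. Book value $101,524.
Year 2: $104,688 × 7/36 = $20,356. Book value $81,168.
Year 3: $104,688 × 6/36 = $17,448. Book value $63,720.
Year 4: $104,688 × 5/36 = $14,540. Book value $49,180.
Year 5: $104,688 × 4/36 = $11,632. Book value $37,548.
Year 6: $104,688 × 3/36 = $8,724. Book value $28,824.
Year 7: $104,688 × 2/36 = $5,816. Book value $23,008.
Year 8: $104,688 × 1/36 = $2,908. Book value $20,100.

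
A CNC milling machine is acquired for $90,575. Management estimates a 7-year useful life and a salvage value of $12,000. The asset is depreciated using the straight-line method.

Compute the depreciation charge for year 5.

$11,225

Depreciable base = $90,575 − $12,000 = $78,575.
Annual expense = $78,575 / 7 = $11,225.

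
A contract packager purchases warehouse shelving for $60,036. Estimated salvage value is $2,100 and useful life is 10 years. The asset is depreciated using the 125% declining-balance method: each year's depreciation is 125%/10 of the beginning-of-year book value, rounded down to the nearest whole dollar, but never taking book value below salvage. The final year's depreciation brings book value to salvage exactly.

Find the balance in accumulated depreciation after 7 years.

$36,458

Depreciable base = $60,036 − $2,100 = $57,936.
Year 1: ⌊$60,036 × 125%/10⌋ = $7,504. Book value $52,532.
Year 2: ⌊$52,532 × 125%/10⌋ = $6,566. Book value $45,966.
Year 3: ⌊$45,966 × 125%/10⌋ = $5,745. Book value $40,221.
Year 4: ⌊$40,221 × 125%/10⌋ = $5,027. Book value $35,194.
Year 5: ⌊$35,194 × 125%/10⌋ = $4,399. Book value $30,795.
Year 6: ⌊$30,795 × 125%/10⌋ = $3,849. Book value $26,946.
Year 7: ⌊$26,946 × 125%/10⌋ = $3,368. Book value $23,578.
Accumulated through year 7 = $60,036 − $23,578 = $36,458.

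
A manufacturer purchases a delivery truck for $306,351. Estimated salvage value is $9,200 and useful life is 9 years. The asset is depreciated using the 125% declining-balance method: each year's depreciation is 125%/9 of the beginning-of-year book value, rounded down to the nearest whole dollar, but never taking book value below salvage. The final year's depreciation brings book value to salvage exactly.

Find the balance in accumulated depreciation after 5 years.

Depreciable base = $306,351 − $9,200 = $297,151.
Year 1: ⌊$306,351 × 125%/9⌋ = $42,548. Book value $263,803.
Year 2: ⌊$263,803 × 125%/9⌋ = $36,639. Book value $227,164.
Year 3: ⌊$227,164 × 125%/9⌋ = $31,550. Book value $195,614.
Year 4: ⌊$195,614 × 125%/9⌋ = $27,168. Book value $168,446.
Year 5: ⌊$168,446 × 125%/9⌋ = $23,395. Book value $145,051.
Accumulated through year 5 = $306,351 − $145,051 = $161,300.

$161,300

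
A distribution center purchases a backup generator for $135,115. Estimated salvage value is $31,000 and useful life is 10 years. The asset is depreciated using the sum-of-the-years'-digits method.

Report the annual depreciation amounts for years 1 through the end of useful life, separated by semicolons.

$18,930; $17,037; $15,144; $13,251; $11,358; $9,465; $7,572; $5,679; $3,786; $1,893

Depreciable base = $135,115 − $31,000 = $104,115.
Sum of the years' digits = 10+9+8+7+6+5+4+3+2+1 = 55.
Year 1: $104,115 × 10/55 = $18,930. Book value $116,185.
Year 2: $104,115 × 9/55 = $17,037. Book value $99,148.
Year 3: $104,115 × 8/55 = $15,144. Book value $84,004.
Year 4: $104,115 × 7/55 = $13,251. Book value $70,753.
Year 5: $104,115 × 6/55 = $11,358. Book value $59,395.
Year 6: $104,115 × 5/55 = $9,465. Book value $49,930.
Year 7: $104,115 × 4/55 = $7,572. Book value $42,358.
Year 8: $104,115 × 3/55 = $5,679. Book value $36,679.
Year 9: $104,115 × 2/55 = $3,786. Book value $32,893.
Year 10: $104,115 × 1/55 = $1,893. Book value $31,000.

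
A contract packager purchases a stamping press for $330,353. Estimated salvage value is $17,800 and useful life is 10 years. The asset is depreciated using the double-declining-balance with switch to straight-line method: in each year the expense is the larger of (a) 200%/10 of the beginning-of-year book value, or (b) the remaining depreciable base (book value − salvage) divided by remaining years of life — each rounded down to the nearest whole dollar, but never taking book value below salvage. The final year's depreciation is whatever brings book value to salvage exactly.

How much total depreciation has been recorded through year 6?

$243,751

Depreciable base = $330,353 − $17,800 = $312,553.
Year 1: DB = ⌊$330,353 × 200%/10⌋ = $66,070; SL = ⌊$312,553/10⌋ = $31,255 → take DB $66,070. Book value $264,283.
Year 2: DB = ⌊$264,283 × 200%/10⌋ = $52,856; SL = ⌊$246,483/9⌋ = $27,387 → take DB $52,856. Book value $211,427.
Year 3: DB = ⌊$211,427 × 200%/10⌋ = $42,285; SL = ⌊$193,627/8⌋ = $24,203 → take DB $42,285. Book value $169,142.
Year 4: DB = ⌊$169,142 × 200%/10⌋ = $33,828; SL = ⌊$151,342/7⌋ = $21,620 → take DB $33,828. Book value $135,314.
Year 5: DB = ⌊$135,314 × 200%/10⌋ = $27,062; SL = ⌊$117,514/6⌋ = $19,585 → take DB $27,062. Book value $108,252.
Year 6: DB = ⌊$108,252 × 200%/10⌋ = $21,650; SL = ⌊$90,452/5⌋ = $18,090 → take DB $21,650. Book value $86,602.
Accumulated through year 6 = $330,353 − $86,602 = $243,751.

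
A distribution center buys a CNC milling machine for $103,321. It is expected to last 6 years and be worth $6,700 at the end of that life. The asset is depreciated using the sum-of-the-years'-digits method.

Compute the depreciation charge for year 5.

$9,202

Depreciable base = $103,321 − $6,700 = $96,621.
Sum of the years' digits = 6+5+4+3+2+1 = 21.
Year 1: $96,621 × 6/21 = $27,606. Book value $75,715.
Year 2: $96,621 × 5/21 = $23,005. Book value $52,710.
Year 3: $96,621 × 4/21 = $18,404. Book value $34,306.
Year 4: $96,621 × 3/21 = $13,803. Book value $20,503.
Year 5: $96,621 × 2/21 = $9,202. Book value $11,301.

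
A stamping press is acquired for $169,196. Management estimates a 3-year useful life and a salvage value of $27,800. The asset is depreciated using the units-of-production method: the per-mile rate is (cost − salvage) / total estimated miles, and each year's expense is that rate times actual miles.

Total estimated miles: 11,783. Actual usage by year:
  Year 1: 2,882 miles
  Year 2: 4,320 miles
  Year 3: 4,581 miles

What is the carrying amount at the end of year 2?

$82,772

Depreciable base = $169,196 − $27,800 = $141,396.
Rate = $141,396 / 11,783 miles = $12 per mile.
Year 1: 2,882 × $12 = $34,584. Book value $134,612.
Year 2: 4,320 × $12 = $51,840. Book value $82,772.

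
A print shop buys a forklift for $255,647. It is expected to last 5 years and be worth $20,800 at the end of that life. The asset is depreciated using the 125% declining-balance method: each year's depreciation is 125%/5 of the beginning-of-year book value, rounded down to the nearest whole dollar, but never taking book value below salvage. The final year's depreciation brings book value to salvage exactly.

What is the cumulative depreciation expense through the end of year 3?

$147,795

Depreciable base = $255,647 − $20,800 = $234,847.
Year 1: ⌊$255,647 × 125%/5⌋ = $63,911. Book value $191,736.
Year 2: ⌊$191,736 × 125%/5⌋ = $47,934. Book value $143,802.
Year 3: ⌊$143,802 × 125%/5⌋ = $35,950. Book value $107,852.
Accumulated through year 3 = $255,647 − $107,852 = $147,795.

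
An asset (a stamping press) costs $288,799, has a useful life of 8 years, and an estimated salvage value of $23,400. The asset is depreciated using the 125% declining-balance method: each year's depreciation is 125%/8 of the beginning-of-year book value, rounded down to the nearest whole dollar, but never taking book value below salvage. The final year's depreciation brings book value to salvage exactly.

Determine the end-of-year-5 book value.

$123,501

Depreciable base = $288,799 − $23,400 = $265,399.
Year 1: ⌊$288,799 × 125%/8⌋ = $45,124. Book value $243,675.
Year 2: ⌊$243,675 × 125%/8⌋ = $38,074. Book value $205,601.
Year 3: ⌊$205,601 × 125%/8⌋ = $32,125. Book value $173,476.
Year 4: ⌊$173,476 × 125%/8⌋ = $27,105. Book value $146,371.
Year 5: ⌊$146,371 × 125%/8⌋ = $22,870. Book value $123,501.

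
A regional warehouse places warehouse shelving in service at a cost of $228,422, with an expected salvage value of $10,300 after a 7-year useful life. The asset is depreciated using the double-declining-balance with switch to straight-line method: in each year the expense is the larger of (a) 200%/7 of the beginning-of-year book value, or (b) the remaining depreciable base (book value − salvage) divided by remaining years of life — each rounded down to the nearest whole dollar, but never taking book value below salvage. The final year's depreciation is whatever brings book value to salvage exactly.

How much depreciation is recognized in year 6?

$16,086

Depreciable base = $228,422 − $10,300 = $218,122.
Year 1: DB = ⌊$228,422 × 200%/7⌋ = $65,263; SL = ⌊$218,122/7⌋ = $31,160 → take DB $65,263. Book value $163,159.
Year 2: DB = ⌊$163,159 × 200%/7⌋ = $46,616; SL = ⌊$152,859/6⌋ = $25,476 → take DB $46,616. Book value $116,543.
Year 3: DB = ⌊$116,543 × 200%/7⌋ = $33,298; SL = ⌊$106,243/5⌋ = $21,248 → take DB $33,298. Book value $83,245.
Year 4: DB = ⌊$83,245 × 200%/7⌋ = $23,784; SL = ⌊$72,945/4⌋ = $18,236 → take DB $23,784. Book value $59,461.
Year 5: DB = ⌊$59,461 × 200%/7⌋ = $16,988; SL = ⌊$49,161/3⌋ = $16,387 → take DB $16,988. Book value $42,473.
Year 6: DB = ⌊$42,473 × 200%/7⌋ = $12,135; SL = ⌊$32,173/2⌋ = $16,086 → take SL $16,086. Book value $26,387.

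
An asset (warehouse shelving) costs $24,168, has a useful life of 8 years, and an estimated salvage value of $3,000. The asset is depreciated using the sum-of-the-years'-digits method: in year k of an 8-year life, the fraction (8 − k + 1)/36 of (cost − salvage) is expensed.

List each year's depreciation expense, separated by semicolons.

Depreciable base = $24,168 − $3,000 = $21,168.
Sum of the years' digits = 8+7+6+5+4+3+2+1 = 36.
Year 1: $21,168 × 8/36 = $4,704. Book value $19,464.
Year 2: $21,168 × 7/36 = $4,116. Book value $15,348.
Year 3: $21,168 × 6/36 = $3,528. Book value $11,820.
Year 4: $21,168 × 5/36 = $2,940. Book value $8,880.
Year 5: $21,168 × 4/36 = $2,352. Book value $6,528.
Year 6: $21,168 × 3/36 = $1,764. Book value $4,764.
Year 7: $21,168 × 2/36 = $1,176. Book value $3,588.
Year 8: $21,168 × 1/36 = $588. Book value $3,000.

$4,704; $4,116; $3,528; $2,940; $2,352; $1,764; $1,176; $588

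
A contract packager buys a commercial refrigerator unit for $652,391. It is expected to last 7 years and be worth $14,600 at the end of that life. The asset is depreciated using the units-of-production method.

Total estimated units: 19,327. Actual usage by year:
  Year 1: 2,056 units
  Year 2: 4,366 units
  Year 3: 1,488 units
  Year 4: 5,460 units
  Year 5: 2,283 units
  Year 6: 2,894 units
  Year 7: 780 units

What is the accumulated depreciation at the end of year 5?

Depreciable base = $652,391 − $14,600 = $637,791.
Rate = $637,791 / 19,327 units = $33 per unit.
Year 1: 2,056 × $33 = $67,848. Book value $584,543.
Year 2: 4,366 × $33 = $144,078. Book value $440,465.
Year 3: 1,488 × $33 = $49,104. Book value $391,361.
Year 4: 5,460 × $33 = $180,180. Book value $211,181.
Year 5: 2,283 × $33 = $75,339. Book value $135,842.
Accumulated through year 5 = $652,391 − $135,842 = $516,549.

$516,549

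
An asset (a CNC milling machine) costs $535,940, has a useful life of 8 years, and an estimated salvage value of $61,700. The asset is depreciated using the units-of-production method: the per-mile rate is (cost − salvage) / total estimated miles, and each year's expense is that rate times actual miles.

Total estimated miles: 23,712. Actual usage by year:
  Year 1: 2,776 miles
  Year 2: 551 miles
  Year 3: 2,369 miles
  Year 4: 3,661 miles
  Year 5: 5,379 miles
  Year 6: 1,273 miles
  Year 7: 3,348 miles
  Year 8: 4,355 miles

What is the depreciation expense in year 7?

Depreciable base = $535,940 − $61,700 = $474,240.
Rate = $474,240 / 23,712 miles = $20 per mile.
Year 1: 2,776 × $20 = $55,520. Book value $480,420.
Year 2: 551 × $20 = $11,020. Book value $469,400.
Year 3: 2,369 × $20 = $47,380. Book value $422,020.
Year 4: 3,661 × $20 = $73,220. Book value $348,800.
Year 5: 5,379 × $20 = $107,580. Book value $241,220.
Year 6: 1,273 × $20 = $25,460. Book value $215,760.
Year 7: 3,348 × $20 = $66,960. Book value $148,800.

$66,960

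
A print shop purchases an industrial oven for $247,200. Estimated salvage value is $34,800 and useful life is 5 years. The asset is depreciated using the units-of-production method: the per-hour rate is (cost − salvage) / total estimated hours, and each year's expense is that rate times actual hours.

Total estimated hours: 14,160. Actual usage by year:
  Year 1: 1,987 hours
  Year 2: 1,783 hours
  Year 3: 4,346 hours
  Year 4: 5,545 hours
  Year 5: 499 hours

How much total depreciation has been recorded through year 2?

$56,550

Depreciable base = $247,200 − $34,800 = $212,400.
Rate = $212,400 / 14,160 hours = $15 per hour.
Year 1: 1,987 × $15 = $29,805. Book value $217,395.
Year 2: 1,783 × $15 = $26,745. Book value $190,650.
Accumulated through year 2 = $247,200 − $190,650 = $56,550.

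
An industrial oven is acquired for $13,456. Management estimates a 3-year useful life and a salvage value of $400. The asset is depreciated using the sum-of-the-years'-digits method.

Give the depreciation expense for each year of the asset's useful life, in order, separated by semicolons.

Depreciable base = $13,456 − $400 = $13,056.
Sum of the years' digits = 3+2+1 = 6.
Year 1: $13,056 × 3/6 = $6,528. Book value $6,928.
Year 2: $13,056 × 2/6 = $4,352. Book value $2,576.
Year 3: $13,056 × 1/6 = $2,176. Book value $400.

$6,528; $4,352; $2,176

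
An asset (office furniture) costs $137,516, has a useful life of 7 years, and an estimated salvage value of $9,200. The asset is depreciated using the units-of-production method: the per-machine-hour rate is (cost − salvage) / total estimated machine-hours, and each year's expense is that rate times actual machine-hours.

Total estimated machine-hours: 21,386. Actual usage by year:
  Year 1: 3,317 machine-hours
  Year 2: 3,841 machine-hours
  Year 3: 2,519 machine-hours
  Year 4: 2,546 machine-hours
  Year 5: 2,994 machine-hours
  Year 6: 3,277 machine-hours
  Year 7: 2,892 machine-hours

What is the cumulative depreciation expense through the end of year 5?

Depreciable base = $137,516 − $9,200 = $128,316.
Rate = $128,316 / 21,386 machine-hours = $6 per machine-hour.
Year 1: 3,317 × $6 = $19,902. Book value $117,614.
Year 2: 3,841 × $6 = $23,046. Book value $94,568.
Year 3: 2,519 × $6 = $15,114. Book value $79,454.
Year 4: 2,546 × $6 = $15,276. Book value $64,178.
Year 5: 2,994 × $6 = $17,964. Book value $46,214.
Accumulated through year 5 = $137,516 − $46,214 = $91,302.

$91,302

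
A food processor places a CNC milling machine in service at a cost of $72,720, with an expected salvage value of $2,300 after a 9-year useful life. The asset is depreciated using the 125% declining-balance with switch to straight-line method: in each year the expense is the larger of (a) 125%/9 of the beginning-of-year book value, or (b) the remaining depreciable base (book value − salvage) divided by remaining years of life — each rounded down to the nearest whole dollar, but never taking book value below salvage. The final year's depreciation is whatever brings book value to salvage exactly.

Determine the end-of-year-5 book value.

$31,724

Depreciable base = $72,720 − $2,300 = $70,420.
Year 1: DB = ⌊$72,720 × 125%/9⌋ = $10,100; SL = ⌊$70,420/9⌋ = $7,824 → take DB $10,100. Book value $62,620.
Year 2: DB = ⌊$62,620 × 125%/9⌋ = $8,697; SL = ⌊$60,320/8⌋ = $7,540 → take DB $8,697. Book value $53,923.
Year 3: DB = ⌊$53,923 × 125%/9⌋ = $7,489; SL = ⌊$51,623/7⌋ = $7,374 → take DB $7,489. Book value $46,434.
Year 4: DB = ⌊$46,434 × 125%/9⌋ = $6,449; SL = ⌊$44,134/6⌋ = $7,355 → take SL $7,355. Book value $39,079.
Year 5: DB = ⌊$39,079 × 125%/9⌋ = $5,427; SL = ⌊$36,779/5⌋ = $7,355 → take SL $7,355. Book value $31,724.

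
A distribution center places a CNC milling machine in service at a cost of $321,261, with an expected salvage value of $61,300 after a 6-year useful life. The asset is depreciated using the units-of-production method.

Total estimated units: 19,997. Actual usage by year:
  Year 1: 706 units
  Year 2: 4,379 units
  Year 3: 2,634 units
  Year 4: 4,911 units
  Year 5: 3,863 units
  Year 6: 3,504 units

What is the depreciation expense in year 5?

Depreciable base = $321,261 − $61,300 = $259,961.
Rate = $259,961 / 19,997 units = $13 per unit.
Year 1: 706 × $13 = $9,178. Book value $312,083.
Year 2: 4,379 × $13 = $56,927. Book value $255,156.
Year 3: 2,634 × $13 = $34,242. Book value $220,914.
Year 4: 4,911 × $13 = $63,843. Book value $157,071.
Year 5: 3,863 × $13 = $50,219. Book value $106,852.

$50,219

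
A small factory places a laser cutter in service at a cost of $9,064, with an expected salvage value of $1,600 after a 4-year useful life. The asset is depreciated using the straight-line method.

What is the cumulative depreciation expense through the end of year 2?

Depreciable base = $9,064 − $1,600 = $7,464.
Annual expense = $7,464 / 4 = $1,866.
End of year 1: book value $7,198.
End of year 2: book value $5,332.
Accumulated through year 2 = $9,064 − $5,332 = $3,732.

$3,732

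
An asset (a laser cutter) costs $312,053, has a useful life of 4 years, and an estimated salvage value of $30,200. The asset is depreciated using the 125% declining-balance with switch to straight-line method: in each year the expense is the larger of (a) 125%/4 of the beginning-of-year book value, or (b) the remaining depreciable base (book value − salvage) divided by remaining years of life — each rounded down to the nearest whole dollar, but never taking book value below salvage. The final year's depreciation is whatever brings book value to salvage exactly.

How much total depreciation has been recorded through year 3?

Depreciable base = $312,053 − $30,200 = $281,853.
Year 1: DB = ⌊$312,053 × 125%/4⌋ = $97,516; SL = ⌊$281,853/4⌋ = $70,463 → take DB $97,516. Book value $214,537.
Year 2: DB = ⌊$214,537 × 125%/4⌋ = $67,042; SL = ⌊$184,337/3⌋ = $61,445 → take DB $67,042. Book value $147,495.
Year 3: DB = ⌊$147,495 × 125%/4⌋ = $46,092; SL = ⌊$117,295/2⌋ = $58,647 → take SL $58,647. Book value $88,848.
Accumulated through year 3 = $312,053 − $88,848 = $223,205.

$223,205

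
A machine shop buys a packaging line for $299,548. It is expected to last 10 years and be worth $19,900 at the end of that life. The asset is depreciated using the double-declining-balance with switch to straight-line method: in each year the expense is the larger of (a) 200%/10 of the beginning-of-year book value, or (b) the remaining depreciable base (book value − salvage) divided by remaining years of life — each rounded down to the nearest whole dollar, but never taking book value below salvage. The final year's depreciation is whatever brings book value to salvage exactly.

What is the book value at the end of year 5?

Depreciable base = $299,548 − $19,900 = $279,648.
Year 1: DB = ⌊$299,548 × 200%/10⌋ = $59,909; SL = ⌊$279,648/10⌋ = $27,964 → take DB $59,909. Book value $239,639.
Year 2: DB = ⌊$239,639 × 200%/10⌋ = $47,927; SL = ⌊$219,739/9⌋ = $24,415 → take DB $47,927. Book value $191,712.
Year 3: DB = ⌊$191,712 × 200%/10⌋ = $38,342; SL = ⌊$171,812/8⌋ = $21,476 → take DB $38,342. Book value $153,370.
Year 4: DB = ⌊$153,370 × 200%/10⌋ = $30,674; SL = ⌊$133,470/7⌋ = $19,067 → take DB $30,674. Book value $122,696.
Year 5: DB = ⌊$122,696 × 200%/10⌋ = $24,539; SL = ⌊$102,796/6⌋ = $17,132 → take DB $24,539. Book value $98,157.

$98,157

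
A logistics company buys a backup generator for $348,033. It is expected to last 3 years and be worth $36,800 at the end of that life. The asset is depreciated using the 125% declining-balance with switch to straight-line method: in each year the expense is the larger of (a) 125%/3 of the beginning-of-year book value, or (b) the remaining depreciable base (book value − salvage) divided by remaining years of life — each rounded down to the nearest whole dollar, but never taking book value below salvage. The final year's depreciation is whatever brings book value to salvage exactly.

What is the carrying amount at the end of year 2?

Depreciable base = $348,033 − $36,800 = $311,233.
Year 1: DB = ⌊$348,033 × 125%/3⌋ = $145,013; SL = ⌊$311,233/3⌋ = $103,744 → take DB $145,013. Book value $203,020.
Year 2: DB = ⌊$203,020 × 125%/3⌋ = $84,591; SL = ⌊$166,220/2⌋ = $83,110 → take DB $84,591. Book value $118,429.

$118,429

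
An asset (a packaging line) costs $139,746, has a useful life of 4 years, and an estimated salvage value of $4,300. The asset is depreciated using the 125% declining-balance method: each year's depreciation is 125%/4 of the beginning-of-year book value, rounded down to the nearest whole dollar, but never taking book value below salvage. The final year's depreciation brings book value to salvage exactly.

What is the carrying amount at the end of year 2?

$66,053

Depreciable base = $139,746 − $4,300 = $135,446.
Year 1: ⌊$139,746 × 125%/4⌋ = $43,670. Book value $96,076.
Year 2: ⌊$96,076 × 125%/4⌋ = $30,023. Book value $66,053.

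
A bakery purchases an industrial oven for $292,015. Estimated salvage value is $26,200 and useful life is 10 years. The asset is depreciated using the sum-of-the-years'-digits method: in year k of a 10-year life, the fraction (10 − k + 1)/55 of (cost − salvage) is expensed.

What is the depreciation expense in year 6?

Depreciable base = $292,015 − $26,200 = $265,815.
Sum of the years' digits = 10+9+8+7+6+5+4+3+2+1 = 55.
Year 1: $265,815 × 10/55 = $48,330. Book value $243,685.
Year 2: $265,815 × 9/55 = $43,497. Book value $200,188.
Year 3: $265,815 × 8/55 = $38,664. Book value $161,524.
Year 4: $265,815 × 7/55 = $33,831. Book value $127,693.
Year 5: $265,815 × 6/55 = $28,998. Book value $98,695.
Year 6: $265,815 × 5/55 = $24,165. Book value $74,530.

$24,165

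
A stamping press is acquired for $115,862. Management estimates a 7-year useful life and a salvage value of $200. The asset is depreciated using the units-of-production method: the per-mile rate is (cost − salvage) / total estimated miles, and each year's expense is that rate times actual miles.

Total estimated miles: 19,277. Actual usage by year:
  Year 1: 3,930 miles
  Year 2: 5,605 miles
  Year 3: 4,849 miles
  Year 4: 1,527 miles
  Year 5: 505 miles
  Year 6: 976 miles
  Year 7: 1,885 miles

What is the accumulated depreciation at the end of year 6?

Depreciable base = $115,862 − $200 = $115,662.
Rate = $115,662 / 19,277 miles = $6 per mile.
Year 1: 3,930 × $6 = $23,580. Book value $92,282.
Year 2: 5,605 × $6 = $33,630. Book value $58,652.
Year 3: 4,849 × $6 = $29,094. Book value $29,558.
Year 4: 1,527 × $6 = $9,162. Book value $20,396.
Year 5: 505 × $6 = $3,030. Book value $17,366.
Year 6: 976 × $6 = $5,856. Book value $11,510.
Accumulated through year 6 = $115,862 − $11,510 = $104,352.

$104,352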